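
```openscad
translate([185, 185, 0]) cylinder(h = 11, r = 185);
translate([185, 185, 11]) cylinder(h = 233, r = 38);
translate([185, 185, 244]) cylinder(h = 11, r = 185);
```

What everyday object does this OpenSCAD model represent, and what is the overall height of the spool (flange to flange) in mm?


A spool. The overall height is 255 mm.

Three coaxial cylinders, large–small–large — a spool. Two 11 mm flanges and a 233 mm core give 11 + 233 + 11 = 255 mm.


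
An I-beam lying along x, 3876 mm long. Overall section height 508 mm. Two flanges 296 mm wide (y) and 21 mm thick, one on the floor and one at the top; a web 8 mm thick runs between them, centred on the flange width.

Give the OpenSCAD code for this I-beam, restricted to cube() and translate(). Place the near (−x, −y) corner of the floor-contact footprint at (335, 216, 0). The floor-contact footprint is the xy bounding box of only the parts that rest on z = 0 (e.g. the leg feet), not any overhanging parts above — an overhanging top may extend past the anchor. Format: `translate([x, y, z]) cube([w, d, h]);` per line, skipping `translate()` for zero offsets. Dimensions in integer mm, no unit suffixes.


translate([335, 216, 0]) cube([3876, 296, 21]);
translate([335, 360, 21]) cube([3876, 8, 466]);
translate([335, 216, 487]) cube([3876, 296, 21]);


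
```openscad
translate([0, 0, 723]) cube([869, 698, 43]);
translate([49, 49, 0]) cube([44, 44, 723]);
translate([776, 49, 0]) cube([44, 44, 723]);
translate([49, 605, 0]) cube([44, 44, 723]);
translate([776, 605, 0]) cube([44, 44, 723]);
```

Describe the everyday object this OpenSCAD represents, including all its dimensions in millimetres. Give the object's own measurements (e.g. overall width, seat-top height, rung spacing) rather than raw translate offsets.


A rectangular dining table. The top is 869×698×43 mm with its upper surface at z = 766 mm. It stands on four 44×44 mm square legs, each inset 49 mm from the nearest pair of top edges, running from the floor to the underside of the top.


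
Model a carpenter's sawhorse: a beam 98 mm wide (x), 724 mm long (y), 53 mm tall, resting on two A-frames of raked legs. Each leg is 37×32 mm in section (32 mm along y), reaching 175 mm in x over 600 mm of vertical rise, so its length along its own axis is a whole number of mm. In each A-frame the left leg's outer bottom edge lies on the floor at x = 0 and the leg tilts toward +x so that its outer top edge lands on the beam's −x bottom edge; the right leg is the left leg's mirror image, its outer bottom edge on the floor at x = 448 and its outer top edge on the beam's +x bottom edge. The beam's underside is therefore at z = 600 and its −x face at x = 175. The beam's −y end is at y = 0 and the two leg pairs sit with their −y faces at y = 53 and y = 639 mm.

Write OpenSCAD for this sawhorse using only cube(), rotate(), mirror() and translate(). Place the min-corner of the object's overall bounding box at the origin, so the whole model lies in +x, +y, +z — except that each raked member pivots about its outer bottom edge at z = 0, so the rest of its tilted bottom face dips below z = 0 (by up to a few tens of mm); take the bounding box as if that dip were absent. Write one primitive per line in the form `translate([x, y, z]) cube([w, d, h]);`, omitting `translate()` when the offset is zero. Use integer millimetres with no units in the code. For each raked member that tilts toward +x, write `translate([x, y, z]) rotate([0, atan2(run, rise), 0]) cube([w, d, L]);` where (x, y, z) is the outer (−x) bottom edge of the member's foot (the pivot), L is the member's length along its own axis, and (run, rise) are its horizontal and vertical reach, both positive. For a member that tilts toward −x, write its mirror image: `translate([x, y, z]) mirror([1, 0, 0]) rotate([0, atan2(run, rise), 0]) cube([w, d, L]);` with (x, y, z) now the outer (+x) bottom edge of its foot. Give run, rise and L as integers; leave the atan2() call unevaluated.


// leg length = √(175² + 600²) = 625
// right-leg outer foot x = 2·175 + 98 = 448
// beam min-corner = (175, 0, 600)
translate([175, 0, 600]) cube([98, 724, 53]);
translate([0, 53, 0]) rotate([0, atan2(175, 600), 0]) cube([37, 32, 625]);
translate([448, 53, 0]) mirror([1, 0, 0]) rotate([0, atan2(175, 600), 0]) cube([37, 32, 625]);
translate([0, 639, 0]) rotate([0, atan2(175, 600), 0]) cube([37, 32, 625]);
translate([448, 639, 0]) mirror([1, 0, 0]) rotate([0, atan2(175, 600), 0]) cube([37, 32, 625]);


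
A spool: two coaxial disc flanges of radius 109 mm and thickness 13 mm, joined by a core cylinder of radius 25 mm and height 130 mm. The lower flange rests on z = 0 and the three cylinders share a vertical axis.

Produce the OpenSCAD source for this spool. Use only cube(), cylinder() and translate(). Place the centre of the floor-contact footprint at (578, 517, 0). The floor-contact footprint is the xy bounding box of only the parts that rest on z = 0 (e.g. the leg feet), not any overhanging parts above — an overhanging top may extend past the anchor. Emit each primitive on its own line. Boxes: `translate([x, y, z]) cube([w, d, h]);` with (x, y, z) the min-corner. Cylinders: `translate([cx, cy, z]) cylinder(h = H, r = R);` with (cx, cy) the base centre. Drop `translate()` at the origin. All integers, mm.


translate([578, 517, 0]) cylinder(h = 13, r = 109);
translate([578, 517, 13]) cylinder(h = 130, r = 25);
translate([578, 517, 143]) cylinder(h = 13, r = 109);


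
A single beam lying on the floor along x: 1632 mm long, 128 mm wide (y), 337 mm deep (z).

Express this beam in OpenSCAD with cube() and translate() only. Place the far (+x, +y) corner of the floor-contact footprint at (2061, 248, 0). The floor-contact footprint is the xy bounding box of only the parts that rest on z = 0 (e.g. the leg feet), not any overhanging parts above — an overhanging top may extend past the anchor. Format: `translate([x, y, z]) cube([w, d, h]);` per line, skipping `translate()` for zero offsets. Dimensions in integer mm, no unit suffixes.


translate([429, 120, 0]) cube([1632, 128, 337]);


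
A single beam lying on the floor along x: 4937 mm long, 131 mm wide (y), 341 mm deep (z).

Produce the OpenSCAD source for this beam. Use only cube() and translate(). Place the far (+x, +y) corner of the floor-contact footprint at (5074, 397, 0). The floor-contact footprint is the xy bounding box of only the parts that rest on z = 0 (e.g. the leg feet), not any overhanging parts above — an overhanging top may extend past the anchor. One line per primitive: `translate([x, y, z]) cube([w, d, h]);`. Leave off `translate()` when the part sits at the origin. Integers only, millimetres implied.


translate([137, 266, 0]) cube([4937, 131, 341]);


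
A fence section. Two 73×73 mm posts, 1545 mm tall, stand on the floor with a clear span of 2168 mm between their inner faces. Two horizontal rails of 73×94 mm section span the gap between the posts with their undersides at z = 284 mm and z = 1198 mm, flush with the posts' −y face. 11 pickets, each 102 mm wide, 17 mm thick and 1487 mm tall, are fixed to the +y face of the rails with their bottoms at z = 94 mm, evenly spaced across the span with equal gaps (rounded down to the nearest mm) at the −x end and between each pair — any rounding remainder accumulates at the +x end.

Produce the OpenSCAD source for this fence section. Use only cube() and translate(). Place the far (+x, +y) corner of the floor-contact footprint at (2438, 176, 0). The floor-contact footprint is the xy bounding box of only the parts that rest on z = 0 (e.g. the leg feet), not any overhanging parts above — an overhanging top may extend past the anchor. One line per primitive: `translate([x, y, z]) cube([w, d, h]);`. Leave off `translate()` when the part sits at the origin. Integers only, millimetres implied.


translate([124, 103, 0]) cube([73, 73, 1545]);
translate([2365, 103, 0]) cube([73, 73, 1545]);
translate([197, 103, 284]) cube([2168, 73, 94]);
translate([197, 103, 1198]) cube([2168, 73, 94]);
translate([284, 176, 94]) cube([102, 17, 1487]);
translate([473, 176, 94]) cube([102, 17, 1487]);
translate([662, 176, 94]) cube([102, 17, 1487]);
translate([851, 176, 94]) cube([102, 17, 1487]);
translate([1040, 176, 94]) cube([102, 17, 1487]);
translate([1229, 176, 94]) cube([102, 17, 1487]);
translate([1418, 176, 94]) cube([102, 17, 1487]);
translate([1607, 176, 94]) cube([102, 17, 1487]);
translate([1796, 176, 94]) cube([102, 17, 1487]);
translate([1985, 176, 94]) cube([102, 17, 1487]);
translate([2174, 176, 94]) cube([102, 17, 1487]);


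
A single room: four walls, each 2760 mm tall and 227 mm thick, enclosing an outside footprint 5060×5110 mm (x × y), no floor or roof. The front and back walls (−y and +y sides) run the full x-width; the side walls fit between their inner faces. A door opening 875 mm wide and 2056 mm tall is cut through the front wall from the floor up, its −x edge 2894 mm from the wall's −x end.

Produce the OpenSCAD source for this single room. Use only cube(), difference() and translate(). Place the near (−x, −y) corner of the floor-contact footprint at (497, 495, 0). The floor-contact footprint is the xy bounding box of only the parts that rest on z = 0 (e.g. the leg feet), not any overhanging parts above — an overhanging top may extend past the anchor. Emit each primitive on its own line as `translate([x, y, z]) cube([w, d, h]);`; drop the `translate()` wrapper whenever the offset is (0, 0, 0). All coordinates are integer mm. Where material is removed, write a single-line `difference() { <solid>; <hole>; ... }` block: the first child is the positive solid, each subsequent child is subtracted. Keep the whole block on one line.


difference() { translate([497, 495, 0]) cube([5060, 227, 2760]); translate([3391, 495, 0]) cube([875, 227, 2056]); }
translate([497, 5378, 0]) cube([5060, 227, 2760]);
translate([497, 722, 0]) cube([227, 4656, 2760]);
translate([5330, 722, 0]) cube([227, 4656, 2760]);


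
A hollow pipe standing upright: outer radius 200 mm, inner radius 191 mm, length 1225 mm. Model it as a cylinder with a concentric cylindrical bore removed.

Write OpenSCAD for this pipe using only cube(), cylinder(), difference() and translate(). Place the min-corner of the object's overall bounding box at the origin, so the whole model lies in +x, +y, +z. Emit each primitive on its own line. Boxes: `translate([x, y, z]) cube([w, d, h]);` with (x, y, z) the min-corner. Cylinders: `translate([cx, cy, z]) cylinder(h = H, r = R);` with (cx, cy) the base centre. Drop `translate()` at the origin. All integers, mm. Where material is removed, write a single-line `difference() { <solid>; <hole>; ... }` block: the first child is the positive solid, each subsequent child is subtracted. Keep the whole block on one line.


difference() { translate([200, 200, 0]) cylinder(h = 1225, r = 200); translate([200, 200, 0]) cylinder(h = 1225, r = 191); }


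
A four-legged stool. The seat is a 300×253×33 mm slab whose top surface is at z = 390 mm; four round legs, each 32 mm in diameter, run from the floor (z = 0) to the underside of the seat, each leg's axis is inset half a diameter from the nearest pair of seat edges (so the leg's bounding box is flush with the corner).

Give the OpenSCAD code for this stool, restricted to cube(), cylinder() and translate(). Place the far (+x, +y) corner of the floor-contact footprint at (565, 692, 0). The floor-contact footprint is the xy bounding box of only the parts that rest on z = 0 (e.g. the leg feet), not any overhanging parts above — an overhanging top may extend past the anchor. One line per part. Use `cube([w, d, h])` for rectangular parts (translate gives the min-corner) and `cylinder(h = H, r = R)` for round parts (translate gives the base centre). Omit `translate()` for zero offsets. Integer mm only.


translate([265, 439, 357]) cube([300, 253, 33]);
translate([281, 455, 0]) cylinder(h = 357, r = 16);
translate([549, 455, 0]) cylinder(h = 357, r = 16);
translate([281, 676, 0]) cylinder(h = 357, r = 16);
translate([549, 676, 0]) cylinder(h = 357, r = 16);


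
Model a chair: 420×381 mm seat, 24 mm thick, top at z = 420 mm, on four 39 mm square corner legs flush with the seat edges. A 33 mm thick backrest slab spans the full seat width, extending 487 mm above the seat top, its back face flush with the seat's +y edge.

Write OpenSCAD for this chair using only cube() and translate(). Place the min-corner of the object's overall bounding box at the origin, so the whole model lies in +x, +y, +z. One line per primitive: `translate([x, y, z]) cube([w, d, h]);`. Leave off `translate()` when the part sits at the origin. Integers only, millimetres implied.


// leg_h = 420 - 24 = 396
translate([0, 0, 396]) cube([420, 381, 24]);
cube([39, 39, 396]);
translate([381, 0, 0]) cube([39, 39, 396]);
translate([0, 342, 0]) cube([39, 39, 396]);
translate([381, 342, 0]) cube([39, 39, 396]);
translate([0, 348, 420]) cube([420, 33, 487]);


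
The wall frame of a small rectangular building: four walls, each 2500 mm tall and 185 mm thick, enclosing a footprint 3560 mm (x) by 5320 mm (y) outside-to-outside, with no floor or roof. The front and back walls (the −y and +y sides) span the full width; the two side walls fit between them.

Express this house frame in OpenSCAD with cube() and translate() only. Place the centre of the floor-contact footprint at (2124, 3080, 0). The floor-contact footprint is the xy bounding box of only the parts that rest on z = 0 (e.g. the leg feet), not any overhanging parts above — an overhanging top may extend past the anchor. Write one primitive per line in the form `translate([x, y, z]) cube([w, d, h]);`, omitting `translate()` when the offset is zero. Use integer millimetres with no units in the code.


translate([344, 420, 0]) cube([3560, 185, 2500]);
translate([344, 5555, 0]) cube([3560, 185, 2500]);
translate([344, 605, 0]) cube([185, 4950, 2500]);
translate([3719, 605, 0]) cube([185, 4950, 2500]);


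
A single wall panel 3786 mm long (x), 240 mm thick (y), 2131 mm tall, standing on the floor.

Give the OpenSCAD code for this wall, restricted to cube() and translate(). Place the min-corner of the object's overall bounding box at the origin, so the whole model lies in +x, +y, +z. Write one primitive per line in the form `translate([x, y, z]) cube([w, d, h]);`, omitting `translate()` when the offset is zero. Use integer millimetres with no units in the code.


cube([3786, 240, 2131]);


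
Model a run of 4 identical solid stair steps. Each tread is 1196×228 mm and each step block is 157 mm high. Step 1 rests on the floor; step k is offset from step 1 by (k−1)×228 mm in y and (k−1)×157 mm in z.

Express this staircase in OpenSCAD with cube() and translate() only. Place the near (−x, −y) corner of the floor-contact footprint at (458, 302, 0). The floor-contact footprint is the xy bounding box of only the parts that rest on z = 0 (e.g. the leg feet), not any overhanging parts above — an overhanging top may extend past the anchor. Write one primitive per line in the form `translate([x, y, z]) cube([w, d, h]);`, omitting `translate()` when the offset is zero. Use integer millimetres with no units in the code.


translate([458, 302, 0]) cube([1196, 228, 157]);
translate([458, 530, 157]) cube([1196, 228, 157]);
translate([458, 758, 314]) cube([1196, 228, 157]);
translate([458, 986, 471]) cube([1196, 228, 157]);


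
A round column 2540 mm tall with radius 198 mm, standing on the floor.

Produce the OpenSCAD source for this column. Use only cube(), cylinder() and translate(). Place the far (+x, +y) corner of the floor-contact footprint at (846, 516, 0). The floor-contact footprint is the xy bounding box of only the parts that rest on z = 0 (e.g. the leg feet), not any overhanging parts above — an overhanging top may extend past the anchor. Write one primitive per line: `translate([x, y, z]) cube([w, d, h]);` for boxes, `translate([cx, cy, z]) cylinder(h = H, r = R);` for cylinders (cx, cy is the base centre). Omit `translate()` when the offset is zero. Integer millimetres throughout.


translate([648, 318, 0]) cylinder(h = 2540, r = 198);


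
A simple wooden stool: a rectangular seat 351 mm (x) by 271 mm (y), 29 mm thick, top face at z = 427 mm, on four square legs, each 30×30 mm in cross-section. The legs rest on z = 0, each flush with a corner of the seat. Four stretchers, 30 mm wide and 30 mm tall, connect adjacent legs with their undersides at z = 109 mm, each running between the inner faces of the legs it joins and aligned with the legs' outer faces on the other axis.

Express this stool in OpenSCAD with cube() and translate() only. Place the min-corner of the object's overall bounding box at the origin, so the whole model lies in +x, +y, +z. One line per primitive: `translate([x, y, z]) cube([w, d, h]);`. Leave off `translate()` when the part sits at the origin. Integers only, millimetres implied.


translate([0, 0, 398]) cube([351, 271, 29]);
cube([30, 30, 398]);
translate([321, 0, 0]) cube([30, 30, 398]);
translate([0, 241, 0]) cube([30, 30, 398]);
translate([321, 241, 0]) cube([30, 30, 398]);
translate([30, 0, 109]) cube([291, 30, 30]);
translate([30, 241, 109]) cube([291, 30, 30]);
translate([0, 30, 109]) cube([30, 211, 30]);
translate([321, 30, 109]) cube([30, 211, 30]);


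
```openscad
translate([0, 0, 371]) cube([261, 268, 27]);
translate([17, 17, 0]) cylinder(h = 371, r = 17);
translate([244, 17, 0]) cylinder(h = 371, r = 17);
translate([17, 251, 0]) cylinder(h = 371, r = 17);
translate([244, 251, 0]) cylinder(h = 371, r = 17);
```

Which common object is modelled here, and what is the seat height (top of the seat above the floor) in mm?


A stool. The seat height is 398 mm.

A 261×268×27 slab at z = 371 on four corner cylinders — a stool. The seat top is 371 + 27 = 398 mm.


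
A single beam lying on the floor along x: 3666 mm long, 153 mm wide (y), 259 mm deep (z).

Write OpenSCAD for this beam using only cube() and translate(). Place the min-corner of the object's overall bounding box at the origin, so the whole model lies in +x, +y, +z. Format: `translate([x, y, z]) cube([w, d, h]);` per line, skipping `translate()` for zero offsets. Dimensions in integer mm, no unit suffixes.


cube([3666, 153, 259]);


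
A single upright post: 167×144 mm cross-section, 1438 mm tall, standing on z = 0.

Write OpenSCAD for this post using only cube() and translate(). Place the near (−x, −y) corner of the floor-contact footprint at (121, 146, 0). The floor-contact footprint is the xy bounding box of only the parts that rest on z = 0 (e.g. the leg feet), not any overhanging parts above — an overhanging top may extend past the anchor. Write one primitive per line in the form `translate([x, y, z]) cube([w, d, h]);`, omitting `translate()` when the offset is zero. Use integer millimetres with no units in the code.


translate([121, 146, 0]) cube([167, 144, 1438]);


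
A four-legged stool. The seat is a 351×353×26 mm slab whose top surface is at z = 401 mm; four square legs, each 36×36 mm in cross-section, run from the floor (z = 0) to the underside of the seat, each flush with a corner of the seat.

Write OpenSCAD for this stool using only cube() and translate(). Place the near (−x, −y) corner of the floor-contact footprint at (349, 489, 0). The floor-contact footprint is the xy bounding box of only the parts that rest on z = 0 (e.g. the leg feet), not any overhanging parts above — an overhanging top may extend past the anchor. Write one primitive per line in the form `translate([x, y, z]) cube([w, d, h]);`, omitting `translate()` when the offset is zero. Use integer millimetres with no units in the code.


// leg_h = 401 - 26 = 375
translate([349, 489, 375]) cube([351, 353, 26]);
translate([349, 489, 0]) cube([36, 36, 375]);
translate([664, 489, 0]) cube([36, 36, 375]);
translate([349, 806, 0]) cube([36, 36, 375]);
translate([664, 806, 0]) cube([36, 36, 375]);


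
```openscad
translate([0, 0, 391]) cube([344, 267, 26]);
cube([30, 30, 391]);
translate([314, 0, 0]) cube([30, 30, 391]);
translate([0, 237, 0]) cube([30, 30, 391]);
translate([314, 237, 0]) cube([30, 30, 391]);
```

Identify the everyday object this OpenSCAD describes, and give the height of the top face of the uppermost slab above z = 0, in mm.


A stool. The seat height is 417 mm.

A 344×267×26 slab at z = 391 on four corner posts — a stool. The seat top is 391 + 26 = 417 mm.


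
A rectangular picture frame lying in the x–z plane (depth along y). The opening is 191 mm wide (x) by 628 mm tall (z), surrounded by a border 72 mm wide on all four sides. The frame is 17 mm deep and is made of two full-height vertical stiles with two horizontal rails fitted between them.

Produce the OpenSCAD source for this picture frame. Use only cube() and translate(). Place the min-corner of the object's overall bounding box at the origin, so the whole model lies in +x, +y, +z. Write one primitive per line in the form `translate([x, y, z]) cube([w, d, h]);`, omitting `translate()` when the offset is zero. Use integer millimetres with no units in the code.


cube([72, 17, 772]);
translate([263, 0, 0]) cube([72, 17, 772]);
translate([72, 0, 0]) cube([191, 17, 72]);
translate([72, 0, 700]) cube([191, 17, 72]);


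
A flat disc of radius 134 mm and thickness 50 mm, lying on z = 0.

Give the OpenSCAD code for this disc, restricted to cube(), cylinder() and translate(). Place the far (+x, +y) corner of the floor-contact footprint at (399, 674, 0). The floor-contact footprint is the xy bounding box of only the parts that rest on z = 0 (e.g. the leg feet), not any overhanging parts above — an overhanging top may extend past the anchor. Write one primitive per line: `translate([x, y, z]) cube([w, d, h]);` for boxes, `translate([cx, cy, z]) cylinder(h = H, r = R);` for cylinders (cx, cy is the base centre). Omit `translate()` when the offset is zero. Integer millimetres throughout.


translate([265, 540, 0]) cylinder(h = 50, r = 134);


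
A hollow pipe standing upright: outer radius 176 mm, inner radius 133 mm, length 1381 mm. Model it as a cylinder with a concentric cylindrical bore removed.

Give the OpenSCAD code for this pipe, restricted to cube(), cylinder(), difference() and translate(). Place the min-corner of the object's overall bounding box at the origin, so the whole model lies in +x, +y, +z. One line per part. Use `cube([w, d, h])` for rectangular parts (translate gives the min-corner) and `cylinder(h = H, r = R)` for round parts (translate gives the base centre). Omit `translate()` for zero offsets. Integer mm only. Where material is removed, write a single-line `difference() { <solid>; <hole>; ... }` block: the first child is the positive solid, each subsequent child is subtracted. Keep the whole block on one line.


difference() { translate([176, 176, 0]) cylinder(h = 1381, r = 176); translate([176, 176, 0]) cylinder(h = 1381, r = 133); }


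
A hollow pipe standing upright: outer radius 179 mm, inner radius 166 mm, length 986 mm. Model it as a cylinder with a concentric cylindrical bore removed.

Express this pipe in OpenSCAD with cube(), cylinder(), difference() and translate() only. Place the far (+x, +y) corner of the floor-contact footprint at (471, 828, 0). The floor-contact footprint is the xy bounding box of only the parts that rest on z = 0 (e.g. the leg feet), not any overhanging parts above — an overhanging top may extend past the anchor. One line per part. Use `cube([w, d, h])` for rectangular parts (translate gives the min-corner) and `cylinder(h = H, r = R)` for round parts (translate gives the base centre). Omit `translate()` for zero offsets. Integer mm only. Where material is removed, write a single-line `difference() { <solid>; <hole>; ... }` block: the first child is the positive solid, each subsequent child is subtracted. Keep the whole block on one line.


difference() { translate([292, 649, 0]) cylinder(h = 986, r = 179); translate([292, 649, 0]) cylinder(h = 986, r = 166); }


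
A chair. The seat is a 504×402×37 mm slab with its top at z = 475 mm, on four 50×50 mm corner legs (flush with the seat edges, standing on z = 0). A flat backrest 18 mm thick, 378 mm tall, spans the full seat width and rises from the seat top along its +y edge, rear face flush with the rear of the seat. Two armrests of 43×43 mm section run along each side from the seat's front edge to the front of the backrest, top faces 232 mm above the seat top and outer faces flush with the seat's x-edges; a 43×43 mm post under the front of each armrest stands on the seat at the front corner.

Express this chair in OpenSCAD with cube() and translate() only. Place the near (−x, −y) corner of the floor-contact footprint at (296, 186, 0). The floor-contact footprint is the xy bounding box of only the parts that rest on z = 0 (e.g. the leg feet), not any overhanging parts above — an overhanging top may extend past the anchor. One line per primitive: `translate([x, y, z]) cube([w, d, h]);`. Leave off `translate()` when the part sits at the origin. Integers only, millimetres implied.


// leg_h = 475 - 37 = 438
// arm post h = 232 - 43 = 189
translate([296, 186, 438]) cube([504, 402, 37]);
translate([296, 186, 0]) cube([50, 50, 438]);
translate([750, 186, 0]) cube([50, 50, 438]);
translate([296, 538, 0]) cube([50, 50, 438]);
translate([750, 538, 0]) cube([50, 50, 438]);
translate([296, 570, 475]) cube([504, 18, 378]);
translate([296, 186, 664]) cube([43, 384, 43]);
translate([757, 186, 664]) cube([43, 384, 43]);
translate([296, 186, 475]) cube([43, 43, 189]);
translate([757, 186, 475]) cube([43, 43, 189]);


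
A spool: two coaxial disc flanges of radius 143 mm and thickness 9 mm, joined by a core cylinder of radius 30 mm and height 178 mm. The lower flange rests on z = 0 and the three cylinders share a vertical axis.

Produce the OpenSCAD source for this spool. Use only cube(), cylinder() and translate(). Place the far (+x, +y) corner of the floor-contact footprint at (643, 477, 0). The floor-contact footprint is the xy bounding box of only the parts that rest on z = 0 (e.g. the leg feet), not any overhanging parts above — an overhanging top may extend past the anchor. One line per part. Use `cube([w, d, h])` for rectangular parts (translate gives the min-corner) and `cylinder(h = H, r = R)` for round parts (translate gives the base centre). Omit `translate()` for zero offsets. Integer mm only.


translate([500, 334, 0]) cylinder(h = 9, r = 143);
translate([500, 334, 9]) cylinder(h = 178, r = 30);
translate([500, 334, 187]) cylinder(h = 9, r = 143);


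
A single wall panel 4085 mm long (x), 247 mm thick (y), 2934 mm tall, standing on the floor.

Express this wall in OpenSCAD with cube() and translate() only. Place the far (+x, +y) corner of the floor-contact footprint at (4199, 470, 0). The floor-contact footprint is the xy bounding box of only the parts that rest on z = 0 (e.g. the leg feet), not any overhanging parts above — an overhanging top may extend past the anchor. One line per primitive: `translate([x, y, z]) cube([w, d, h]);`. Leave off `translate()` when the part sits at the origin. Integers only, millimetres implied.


translate([114, 223, 0]) cube([4085, 247, 2934]);


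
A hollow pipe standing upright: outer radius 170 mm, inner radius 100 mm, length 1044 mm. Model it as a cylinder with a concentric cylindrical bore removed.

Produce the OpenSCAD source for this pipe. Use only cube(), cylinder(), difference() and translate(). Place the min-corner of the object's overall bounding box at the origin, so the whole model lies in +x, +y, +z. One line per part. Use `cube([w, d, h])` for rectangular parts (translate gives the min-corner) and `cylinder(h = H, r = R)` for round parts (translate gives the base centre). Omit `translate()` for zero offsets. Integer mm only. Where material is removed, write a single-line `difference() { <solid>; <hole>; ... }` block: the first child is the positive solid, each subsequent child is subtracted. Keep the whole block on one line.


difference() { translate([170, 170, 0]) cylinder(h = 1044, r = 170); translate([170, 170, 0]) cylinder(h = 1044, r = 100); }


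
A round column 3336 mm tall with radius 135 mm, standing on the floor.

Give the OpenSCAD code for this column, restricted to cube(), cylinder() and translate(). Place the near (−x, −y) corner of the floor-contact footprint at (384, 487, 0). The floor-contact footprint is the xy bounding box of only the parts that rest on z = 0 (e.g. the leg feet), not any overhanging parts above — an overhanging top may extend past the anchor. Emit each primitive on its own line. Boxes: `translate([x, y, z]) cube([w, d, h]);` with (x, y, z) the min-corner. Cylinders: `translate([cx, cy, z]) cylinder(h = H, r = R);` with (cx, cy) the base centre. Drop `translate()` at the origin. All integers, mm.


translate([519, 622, 0]) cylinder(h = 3336, r = 135);


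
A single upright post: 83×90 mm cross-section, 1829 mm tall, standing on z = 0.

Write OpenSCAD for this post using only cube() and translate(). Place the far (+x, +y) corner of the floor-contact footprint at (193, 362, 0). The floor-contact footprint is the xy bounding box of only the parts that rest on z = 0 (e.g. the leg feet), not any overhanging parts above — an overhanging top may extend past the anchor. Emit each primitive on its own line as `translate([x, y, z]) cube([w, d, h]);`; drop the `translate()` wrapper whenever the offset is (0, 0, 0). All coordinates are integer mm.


translate([110, 272, 0]) cube([83, 90, 1829]);


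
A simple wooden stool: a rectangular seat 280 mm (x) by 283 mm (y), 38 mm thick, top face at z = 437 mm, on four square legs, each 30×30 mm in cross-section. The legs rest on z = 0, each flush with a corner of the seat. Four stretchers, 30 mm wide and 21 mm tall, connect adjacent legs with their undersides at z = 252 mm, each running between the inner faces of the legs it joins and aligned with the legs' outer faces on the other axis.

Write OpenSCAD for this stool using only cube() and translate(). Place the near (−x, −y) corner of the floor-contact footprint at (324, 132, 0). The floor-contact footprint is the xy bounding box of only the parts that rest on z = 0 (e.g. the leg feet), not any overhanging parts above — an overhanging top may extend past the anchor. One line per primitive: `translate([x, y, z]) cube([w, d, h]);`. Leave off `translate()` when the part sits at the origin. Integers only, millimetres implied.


translate([324, 132, 399]) cube([280, 283, 38]);
translate([324, 132, 0]) cube([30, 30, 399]);
translate([574, 132, 0]) cube([30, 30, 399]);
translate([324, 385, 0]) cube([30, 30, 399]);
translate([574, 385, 0]) cube([30, 30, 399]);
translate([354, 132, 252]) cube([220, 30, 21]);
translate([354, 385, 252]) cube([220, 30, 21]);
translate([324, 162, 252]) cube([30, 223, 21]);
translate([574, 162, 252]) cube([30, 223, 21]);


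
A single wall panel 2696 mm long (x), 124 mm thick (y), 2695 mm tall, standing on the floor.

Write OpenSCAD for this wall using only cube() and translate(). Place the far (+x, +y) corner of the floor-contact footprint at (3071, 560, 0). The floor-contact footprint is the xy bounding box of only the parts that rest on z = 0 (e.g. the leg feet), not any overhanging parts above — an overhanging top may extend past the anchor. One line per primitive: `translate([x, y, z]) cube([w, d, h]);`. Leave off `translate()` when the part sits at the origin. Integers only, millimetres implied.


translate([375, 436, 0]) cube([2696, 124, 2695]);


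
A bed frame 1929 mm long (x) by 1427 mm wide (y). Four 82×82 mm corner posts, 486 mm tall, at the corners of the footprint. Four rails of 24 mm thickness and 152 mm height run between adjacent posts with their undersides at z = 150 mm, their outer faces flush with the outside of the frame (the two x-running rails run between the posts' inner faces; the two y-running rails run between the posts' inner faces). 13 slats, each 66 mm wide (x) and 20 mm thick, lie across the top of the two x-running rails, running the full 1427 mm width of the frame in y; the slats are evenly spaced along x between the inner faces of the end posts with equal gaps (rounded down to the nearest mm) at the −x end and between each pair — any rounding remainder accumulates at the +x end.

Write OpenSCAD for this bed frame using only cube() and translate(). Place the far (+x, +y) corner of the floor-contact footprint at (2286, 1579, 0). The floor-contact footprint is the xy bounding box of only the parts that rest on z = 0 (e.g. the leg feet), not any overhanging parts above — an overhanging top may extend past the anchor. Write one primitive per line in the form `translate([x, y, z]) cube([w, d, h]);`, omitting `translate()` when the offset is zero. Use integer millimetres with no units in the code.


translate([357, 152, 0]) cube([82, 82, 486]);
translate([357, 1497, 0]) cube([82, 82, 486]);
translate([2204, 152, 0]) cube([82, 82, 486]);
translate([2204, 1497, 0]) cube([82, 82, 486]);
translate([439, 152, 150]) cube([1765, 24, 152]);
translate([439, 1555, 150]) cube([1765, 24, 152]);
translate([357, 234, 150]) cube([24, 1263, 152]);
translate([2262, 234, 150]) cube([24, 1263, 152]);
translate([503, 152, 302]) cube([66, 1427, 20]);
translate([633, 152, 302]) cube([66, 1427, 20]);
translate([763, 152, 302]) cube([66, 1427, 20]);
translate([893, 152, 302]) cube([66, 1427, 20]);
translate([1023, 152, 302]) cube([66, 1427, 20]);
translate([1153, 152, 302]) cube([66, 1427, 20]);
translate([1283, 152, 302]) cube([66, 1427, 20]);
translate([1413, 152, 302]) cube([66, 1427, 20]);
translate([1543, 152, 302]) cube([66, 1427, 20]);
translate([1673, 152, 302]) cube([66, 1427, 20]);
translate([1803, 152, 302]) cube([66, 1427, 20]);
translate([1933, 152, 302]) cube([66, 1427, 20]);
translate([2063, 152, 302]) cube([66, 1427, 20]);


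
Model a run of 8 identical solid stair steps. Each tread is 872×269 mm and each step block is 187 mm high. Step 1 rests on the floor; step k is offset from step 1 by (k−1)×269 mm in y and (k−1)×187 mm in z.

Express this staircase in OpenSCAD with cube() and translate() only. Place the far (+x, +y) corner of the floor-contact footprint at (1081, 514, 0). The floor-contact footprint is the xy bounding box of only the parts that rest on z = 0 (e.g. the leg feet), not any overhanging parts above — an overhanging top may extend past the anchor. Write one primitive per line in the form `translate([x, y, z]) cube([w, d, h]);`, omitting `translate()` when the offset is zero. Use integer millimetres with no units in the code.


translate([209, 245, 0]) cube([872, 269, 187]);
translate([209, 514, 187]) cube([872, 269, 187]);
translate([209, 783, 374]) cube([872, 269, 187]);
translate([209, 1052, 561]) cube([872, 269, 187]);
translate([209, 1321, 748]) cube([872, 269, 187]);
translate([209, 1590, 935]) cube([872, 269, 187]);
translate([209, 1859, 1122]) cube([872, 269, 187]);
translate([209, 2128, 1309]) cube([872, 269, 187]);


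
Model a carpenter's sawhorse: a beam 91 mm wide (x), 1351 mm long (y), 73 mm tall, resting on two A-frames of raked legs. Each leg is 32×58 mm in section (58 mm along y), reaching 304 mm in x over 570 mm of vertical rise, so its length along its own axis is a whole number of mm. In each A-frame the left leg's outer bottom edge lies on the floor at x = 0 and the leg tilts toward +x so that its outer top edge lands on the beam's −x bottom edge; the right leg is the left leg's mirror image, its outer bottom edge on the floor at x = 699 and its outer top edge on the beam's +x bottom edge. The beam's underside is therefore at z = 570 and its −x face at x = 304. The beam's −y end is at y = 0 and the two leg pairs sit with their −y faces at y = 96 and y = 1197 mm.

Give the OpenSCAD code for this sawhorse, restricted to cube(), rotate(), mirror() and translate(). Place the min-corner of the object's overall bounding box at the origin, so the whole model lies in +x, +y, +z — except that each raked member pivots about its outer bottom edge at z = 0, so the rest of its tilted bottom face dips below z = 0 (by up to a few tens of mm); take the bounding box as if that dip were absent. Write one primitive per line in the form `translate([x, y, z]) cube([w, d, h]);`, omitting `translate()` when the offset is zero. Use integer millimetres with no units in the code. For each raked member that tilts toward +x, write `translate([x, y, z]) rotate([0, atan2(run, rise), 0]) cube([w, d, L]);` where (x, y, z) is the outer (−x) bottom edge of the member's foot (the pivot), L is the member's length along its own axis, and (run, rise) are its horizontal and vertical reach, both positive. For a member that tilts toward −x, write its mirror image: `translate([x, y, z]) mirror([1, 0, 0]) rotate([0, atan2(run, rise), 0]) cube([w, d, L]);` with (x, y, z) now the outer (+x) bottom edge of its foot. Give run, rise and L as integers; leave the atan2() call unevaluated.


translate([304, 0, 570]) cube([91, 1351, 73]);
translate([0, 96, 0]) rotate([0, atan2(304, 570), 0]) cube([32, 58, 646]);
translate([699, 96, 0]) mirror([1, 0, 0]) rotate([0, atan2(304, 570), 0]) cube([32, 58, 646]);
translate([0, 1197, 0]) rotate([0, atan2(304, 570), 0]) cube([32, 58, 646]);
translate([699, 1197, 0]) mirror([1, 0, 0]) rotate([0, atan2(304, 570), 0]) cube([32, 58, 646]);


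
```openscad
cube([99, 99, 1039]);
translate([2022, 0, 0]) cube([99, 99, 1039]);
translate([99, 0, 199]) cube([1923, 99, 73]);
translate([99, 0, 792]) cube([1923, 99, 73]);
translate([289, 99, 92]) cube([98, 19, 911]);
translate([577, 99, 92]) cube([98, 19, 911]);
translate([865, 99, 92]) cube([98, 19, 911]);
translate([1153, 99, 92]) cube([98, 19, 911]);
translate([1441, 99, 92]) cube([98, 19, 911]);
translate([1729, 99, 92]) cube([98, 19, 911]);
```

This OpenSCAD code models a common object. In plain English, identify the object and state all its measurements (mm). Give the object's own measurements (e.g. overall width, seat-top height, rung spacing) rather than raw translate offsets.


A fence section. Two 99×99 mm posts, 1039 mm tall, stand on the floor with a clear span of 1923 mm between their inner faces. Two horizontal rails of 99×73 mm section span the gap between the posts with their undersides at z = 199 mm and z = 792 mm, flush with the posts' −y face. 6 pickets, each 98 mm wide, 19 mm thick and 911 mm tall, are fixed to the +y face of the rails with their bottoms at z = 92 mm, spaced across the span with a 190 mm gap after the −x post and between neighbouring pickets, with 195 mm left before the +x post.


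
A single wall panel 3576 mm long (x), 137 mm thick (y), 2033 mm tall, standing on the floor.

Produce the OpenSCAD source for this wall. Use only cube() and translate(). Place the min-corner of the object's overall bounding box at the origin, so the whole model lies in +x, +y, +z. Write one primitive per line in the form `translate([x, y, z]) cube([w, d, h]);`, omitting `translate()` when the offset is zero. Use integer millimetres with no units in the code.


cube([3576, 137, 2033]);


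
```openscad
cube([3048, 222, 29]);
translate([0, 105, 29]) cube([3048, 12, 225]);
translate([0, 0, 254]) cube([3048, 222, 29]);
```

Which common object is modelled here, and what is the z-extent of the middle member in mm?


An I-beam. The web height is 225 mm.

Two wide flanges with a thin centred web — an I-beam. Overall 283 mm minus two 29 mm flanges gives a web of 283 − 2·29 = 225 mm.


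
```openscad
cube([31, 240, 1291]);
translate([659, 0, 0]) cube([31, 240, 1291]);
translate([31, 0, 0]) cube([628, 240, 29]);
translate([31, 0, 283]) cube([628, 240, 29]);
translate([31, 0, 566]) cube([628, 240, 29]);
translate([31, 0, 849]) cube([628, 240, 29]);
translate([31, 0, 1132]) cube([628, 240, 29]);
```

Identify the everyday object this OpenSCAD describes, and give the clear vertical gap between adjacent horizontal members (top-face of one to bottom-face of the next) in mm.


A bookshelf. The clear shelf gap is 254 mm.

Two tall side panels with 5 horizontal boards between them — a bookshelf. The first two shelf undersides are at z = 0 and z = 283; with shelf thickness 29, the clear gap is 283 − 0 − 29 = 254 mm.
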